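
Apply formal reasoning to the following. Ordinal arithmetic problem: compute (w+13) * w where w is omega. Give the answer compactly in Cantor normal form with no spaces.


Compute (w+13) * w.
Ordinal * is associative and left-distributive over +, but NOT commutative; for finite n>1, n*w = w but w*n stays w*n.
(w+13) * w = sup{(w+13)*k : k<w} = sup{w*k+13} = w^2 (the +13 tail is absorbed in the limit).
Result = w^2

w^2


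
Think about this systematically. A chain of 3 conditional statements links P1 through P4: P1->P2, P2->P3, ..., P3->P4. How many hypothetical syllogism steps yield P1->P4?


With 3 implications in a chain connecting 4 propositions:
P1->P2, P2->P3, ..., P3->P4
Steps needed = (number of implications) - 1 = 3 - 1 = 2

2


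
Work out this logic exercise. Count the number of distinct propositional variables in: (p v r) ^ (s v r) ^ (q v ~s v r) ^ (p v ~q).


Identify each variable that appears in the formula.
Variables found: p, q, r, s
Count = 4

4


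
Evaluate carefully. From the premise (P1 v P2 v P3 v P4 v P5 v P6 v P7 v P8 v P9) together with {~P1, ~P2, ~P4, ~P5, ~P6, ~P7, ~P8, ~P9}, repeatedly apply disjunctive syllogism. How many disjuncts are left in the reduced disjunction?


Original disjuncts (9): P1, P2, P3, P4, P5, P6, P7, P8, P9
Negated (eliminate): ~P1, ~P2, ~P4, ~P5, ~P6, ~P7, ~P8, ~P9
Remaining disjuncts: P3
Count = 9 - 8 = 1

1


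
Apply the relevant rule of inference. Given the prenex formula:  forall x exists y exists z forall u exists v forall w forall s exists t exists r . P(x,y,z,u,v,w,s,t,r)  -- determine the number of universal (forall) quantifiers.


Quantifier prefix: forall x exists y exists z forall u exists v forall w forall s exists t exists r
Mark each quantifier type:
  U E E U E U U E E
Universal count = 4, Existential count = 5
Asked for universal (forall) quantifiers: 4

4


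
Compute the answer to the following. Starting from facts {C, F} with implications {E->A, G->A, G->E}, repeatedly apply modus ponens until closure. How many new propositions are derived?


Initial facts: {C, F}
Apply modus ponens to closure:
  (no implication fires)
Final known: {C, F}
New propositions: {(none)}
Count = 0

0


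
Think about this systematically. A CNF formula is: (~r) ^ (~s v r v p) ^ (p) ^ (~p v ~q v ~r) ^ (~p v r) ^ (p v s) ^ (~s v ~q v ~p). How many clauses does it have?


A CNF formula is a conjunction of clauses.
Clauses are separated by ^.
Counting the conjuncts: 7 clauses.

7


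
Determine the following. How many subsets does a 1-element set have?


The power set of a set with n elements has 2^n elements.
|P(S)| = 2^1 = 2

2


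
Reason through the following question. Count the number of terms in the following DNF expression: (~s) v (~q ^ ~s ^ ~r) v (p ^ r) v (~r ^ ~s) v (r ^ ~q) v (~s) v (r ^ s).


A DNF formula is a disjunction of terms (conjunctions).
Terms are separated by v.
Counting the disjuncts: 7 terms.

7


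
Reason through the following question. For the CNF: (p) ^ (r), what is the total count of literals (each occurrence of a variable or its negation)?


Counting literals in each clause:
Clause 1: 1 literal(s)
Clause 2: 1 literal(s)
Total = 2

2


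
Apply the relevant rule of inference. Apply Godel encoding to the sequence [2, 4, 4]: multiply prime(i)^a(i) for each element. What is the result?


Encode each element as an exponent of the corresponding prime:
  2^2 = 4
  3^4 = 81
  5^4 = 625
Product = 4 * 81 * 625 = 202500

202500


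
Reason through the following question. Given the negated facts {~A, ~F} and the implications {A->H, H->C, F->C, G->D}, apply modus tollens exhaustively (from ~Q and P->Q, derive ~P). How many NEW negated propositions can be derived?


Initial negated facts: {~A, ~F}
Apply modus tollens to closure:
  (no implication fires)
Final negated: {~A, ~F}
New negations: {(none)}
Count = 0

0


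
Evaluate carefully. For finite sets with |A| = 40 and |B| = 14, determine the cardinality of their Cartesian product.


The Cartesian product A x B contains all ordered pairs (a, b).
|A x B| = |A| * |B| = 40 * 14 = 560

560


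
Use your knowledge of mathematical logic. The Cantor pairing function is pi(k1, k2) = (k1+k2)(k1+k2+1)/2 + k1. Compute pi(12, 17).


k1 + k2 = 29
(k1+k2)(k1+k2+1)/2 = 29 * 30 / 2 = 435
pi = 435 + 12 = 447

447


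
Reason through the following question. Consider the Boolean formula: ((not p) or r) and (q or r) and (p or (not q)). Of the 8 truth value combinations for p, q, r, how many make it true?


Evaluate all 8 assignments for p, q, r:
p=0, q=0, r=0: 0
p=0, q=0, r=1: 1
p=0, q=1, r=0: 0
p=0, q=1, r=1: 0
p=1, q=0, r=0: 0
p=1, q=0, r=1: 1
p=1, q=1, r=0: 0
p=1, q=1, r=1: 1
Satisfying count = 3

3


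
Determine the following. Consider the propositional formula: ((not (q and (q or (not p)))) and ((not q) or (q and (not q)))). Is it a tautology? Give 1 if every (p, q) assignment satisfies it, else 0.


Check all 4 assignments:
p=0, q=0: 1
p=0, q=1: 0
p=1, q=0: 1
p=1, q=1: 0
Satisfying count = 2/4.
Tautology iff count = 4: no.

0


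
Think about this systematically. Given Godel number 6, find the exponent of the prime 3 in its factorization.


Factorize 6 by dividing by 3 repeatedly.
Division steps: 3 divides 6 exactly 1 time(s).
Exponent of 3 = 1

1


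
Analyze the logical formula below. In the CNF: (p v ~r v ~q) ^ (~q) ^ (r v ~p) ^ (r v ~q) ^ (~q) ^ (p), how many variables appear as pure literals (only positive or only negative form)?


Check each variable for pure literal status:
p: mixed (not pure)
q: pure negative
r: mixed (not pure)
Pure literal count = 1

1


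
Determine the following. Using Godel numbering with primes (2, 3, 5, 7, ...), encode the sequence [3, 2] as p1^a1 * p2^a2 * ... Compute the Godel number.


Encode each element as an exponent of the corresponding prime:
  2^3 = 8
  3^2 = 9
Product = 8 * 9 = 72

72


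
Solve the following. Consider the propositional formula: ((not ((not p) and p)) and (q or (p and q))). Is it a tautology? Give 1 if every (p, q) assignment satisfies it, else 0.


Check all 4 assignments:
p=0, q=0: 0
p=0, q=1: 1
p=1, q=0: 0
p=1, q=1: 1
Satisfying count = 2/4.
Tautology iff count = 4: no.

0


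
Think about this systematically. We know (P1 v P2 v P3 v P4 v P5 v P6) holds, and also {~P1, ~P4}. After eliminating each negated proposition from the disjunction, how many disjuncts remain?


Original disjuncts (6): P1, P2, P3, P4, P5, P6
Negated (eliminate): ~P1, ~P4
Remaining disjuncts: P2, P3, P5, P6
Count = 6 - 2 = 4

4


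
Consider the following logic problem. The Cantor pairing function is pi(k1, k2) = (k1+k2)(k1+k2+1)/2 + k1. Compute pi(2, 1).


k1 + k2 = 3
(k1+k2)(k1+k2+1)/2 = 3 * 4 / 2 = 6
pi = 6 + 2 = 8

8


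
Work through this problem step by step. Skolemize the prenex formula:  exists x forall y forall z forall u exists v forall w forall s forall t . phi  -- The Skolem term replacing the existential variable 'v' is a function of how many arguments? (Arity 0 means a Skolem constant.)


Quantifier prefix: exists x forall y forall z forall u exists v forall w forall s forall t
'v' is existentially quantified at position 5.
Universal variables preceding it: y, z, u
Skolem function arity = 3

3


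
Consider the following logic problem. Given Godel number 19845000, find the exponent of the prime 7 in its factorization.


Factorize 19845000 by dividing by 7 repeatedly.
Division steps: 7 divides 19845000 exactly 2 time(s).
Exponent of 7 = 2

2


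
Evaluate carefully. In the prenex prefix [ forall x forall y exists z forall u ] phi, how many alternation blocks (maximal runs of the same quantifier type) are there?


Quantifier-type sequence: A A E A  (A=forall, E=exists)
Group into maximal same-type runs:
  Ax2 | Ex1 | Ax1
Number of blocks = 3

3


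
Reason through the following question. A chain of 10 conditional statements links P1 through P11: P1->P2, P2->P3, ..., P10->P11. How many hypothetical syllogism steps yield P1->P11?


With 10 implications in a chain connecting 11 propositions:
P1->P2, P2->P3, ..., P10->P11
Steps needed = (number of implications) - 1 = 10 - 1 = 9

9


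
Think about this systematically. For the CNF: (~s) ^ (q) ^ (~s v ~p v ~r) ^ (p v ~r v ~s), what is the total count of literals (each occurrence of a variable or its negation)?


Counting literals in each clause:
Clause 1: 1 literal(s)
Clause 2: 1 literal(s)
Clause 3: 3 literal(s)
Clause 4: 3 literal(s)
Total = 8

8


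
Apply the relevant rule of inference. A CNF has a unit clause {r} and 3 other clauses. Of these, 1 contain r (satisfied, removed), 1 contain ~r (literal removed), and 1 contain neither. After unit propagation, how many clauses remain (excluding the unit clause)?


Satisfied (removed): 1
Shortened (remain): 1
Unchanged (remain): 1
Remaining = 1 + 1 = 2

2


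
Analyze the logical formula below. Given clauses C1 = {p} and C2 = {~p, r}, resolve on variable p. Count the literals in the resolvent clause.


Remove p from C1 and ~p from C2.
C1 remainder: {}
C2 remainder: {r}
Union (resolvent): {r}
Resolvent has 1 literal(s).

1


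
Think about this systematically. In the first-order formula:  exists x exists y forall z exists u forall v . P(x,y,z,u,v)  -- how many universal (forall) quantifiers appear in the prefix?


Quantifier prefix: exists x exists y forall z exists u forall v
Mark each quantifier type:
  E E U E U
Universal count = 2, Existential count = 3
Asked for universal (forall) quantifiers: 2

2


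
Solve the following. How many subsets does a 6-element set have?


The power set of a set with n elements has 2^n elements.
|P(S)| = 2^6 = 64

64


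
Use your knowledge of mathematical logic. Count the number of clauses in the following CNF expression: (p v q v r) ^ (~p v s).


A CNF formula is a conjunction of clauses.
Clauses are separated by ^.
Counting the conjuncts: 2 clauses.

2


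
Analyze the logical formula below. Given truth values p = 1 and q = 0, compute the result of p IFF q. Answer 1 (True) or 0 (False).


p = 1, q = 0
Operation: p IFF q
Evaluate: 1 IFF 0 = 0

0


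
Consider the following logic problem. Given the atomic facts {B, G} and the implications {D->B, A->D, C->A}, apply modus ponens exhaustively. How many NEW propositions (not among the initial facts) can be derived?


Initial facts: {B, G}
Apply modus ponens to closure:
  (no implication fires)
Final known: {B, G}
New propositions: {(none)}
Count = 0

0


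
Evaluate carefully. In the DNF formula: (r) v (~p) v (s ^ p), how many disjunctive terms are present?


A DNF formula is a disjunction of terms (conjunctions).
Terms are separated by v.
Counting the disjuncts: 3 terms.

3


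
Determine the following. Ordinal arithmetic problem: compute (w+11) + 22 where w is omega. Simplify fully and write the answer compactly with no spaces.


Compute (w+11) + 22.
Ordinal + is associative but NOT commutative; for finite n>0, n + w = w but w + n stays w+n.
By associativity: (w+11) + 22 = w + (11+22) = w+33.
Result = w+33

w+33


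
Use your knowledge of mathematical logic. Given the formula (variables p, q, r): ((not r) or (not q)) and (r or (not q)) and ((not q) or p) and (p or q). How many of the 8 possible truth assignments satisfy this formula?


Evaluate all 8 assignments for p, q, r:
p=0, q=0, r=0: 0
p=0, q=0, r=1: 0
p=0, q=1, r=0: 0
p=0, q=1, r=1: 0
p=1, q=0, r=0: 1
p=1, q=0, r=1: 1
p=1, q=1, r=0: 0
p=1, q=1, r=1: 0
Satisfying count = 2

2


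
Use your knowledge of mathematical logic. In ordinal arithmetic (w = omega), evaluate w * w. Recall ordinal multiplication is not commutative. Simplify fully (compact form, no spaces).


Compute w * w.
Ordinal * is associative and left-distributive over +, but NOT commutative; for finite n>1, n*w = w but w*n stays w*n.
w * w = w^2 by definition.
Result = w^2

w^2


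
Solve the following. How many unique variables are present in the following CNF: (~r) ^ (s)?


Identify each variable that appears in the formula.
Variables found: r, s
Count = 2

2


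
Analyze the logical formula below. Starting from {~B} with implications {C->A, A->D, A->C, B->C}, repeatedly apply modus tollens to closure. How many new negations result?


Initial negated facts: {~B}
Apply modus tollens to closure:
  (no implication fires)
Final negated: {~B}
New negations: {(none)}
Count = 0

0


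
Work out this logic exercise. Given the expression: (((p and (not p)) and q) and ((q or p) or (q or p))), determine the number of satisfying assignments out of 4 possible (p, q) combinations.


Check all 4 assignments:
p=0, q=0: 0
p=0, q=1: 0
p=1, q=0: 0
p=1, q=1: 0
Count of True = 0

0


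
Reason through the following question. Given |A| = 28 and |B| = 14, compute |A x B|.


The Cartesian product A x B contains all ordered pairs (a, b).
|A x B| = |A| * |B| = 28 * 14 = 392

392


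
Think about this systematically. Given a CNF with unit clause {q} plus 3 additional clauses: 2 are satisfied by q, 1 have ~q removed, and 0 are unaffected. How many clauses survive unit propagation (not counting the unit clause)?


Satisfied (removed): 2
Shortened (remain): 1
Unchanged (remain): 0
Remaining = 1 + 0 = 1

1


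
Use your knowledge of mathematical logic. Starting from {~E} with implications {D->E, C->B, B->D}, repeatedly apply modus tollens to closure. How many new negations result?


Initial negated facts: {~E}
Apply modus tollens to closure:
  ~E and D->E  =>  ~D
  ~D and B->D  =>  ~B
  ~B and C->B  =>  ~C
Final negated: {~B, ~C, ~D, ~E}
New negations: {~B, ~C, ~D}
Count = 3

3


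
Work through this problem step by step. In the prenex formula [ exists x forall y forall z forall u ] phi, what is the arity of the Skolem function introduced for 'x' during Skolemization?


Quantifier prefix: exists x forall y forall z forall u
'x' is existentially quantified at position 1.
No universal quantifiers precede it.
Skolem function arity = 0 (a Skolem constant)

0


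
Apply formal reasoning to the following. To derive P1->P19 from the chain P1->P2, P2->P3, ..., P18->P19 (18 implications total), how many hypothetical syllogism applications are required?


With 18 implications in a chain connecting 19 propositions:
P1->P2, P2->P3, ..., P18->P19
Steps needed = (number of implications) - 1 = 18 - 1 = 17

17


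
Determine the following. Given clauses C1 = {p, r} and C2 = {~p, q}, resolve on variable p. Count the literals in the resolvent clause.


Remove p from C1 and ~p from C2.
C1 remainder: {r}
C2 remainder: {q}
Union (resolvent): {q, r}
Resolvent has 2 literal(s).

2


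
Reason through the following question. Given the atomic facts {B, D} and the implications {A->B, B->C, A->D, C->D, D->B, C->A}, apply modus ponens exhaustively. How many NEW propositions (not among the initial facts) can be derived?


Initial facts: {B, D}
Apply modus ponens to closure:
  B and B->C  =>  C
  C and C->A  =>  A
Final known: {A, B, C, D}
New propositions: {A, C}
Count = 2

2


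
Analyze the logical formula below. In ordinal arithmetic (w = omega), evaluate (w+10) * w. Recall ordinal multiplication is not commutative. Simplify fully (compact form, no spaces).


Compute (w+10) * w.
Ordinal * is associative and left-distributive over +, but NOT commutative; for finite n>1, n*w = w but w*n stays w*n.
(w+10) * w = sup{(w+10)*k : k<w} = sup{w*k+10} = w^2 (the +10 tail is absorbed in the limit).
Result = w^2

w^2


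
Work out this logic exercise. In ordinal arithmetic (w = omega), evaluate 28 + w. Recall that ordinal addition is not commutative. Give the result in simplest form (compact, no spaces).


Compute 28 + w.
Ordinal + is associative but NOT commutative; for finite n>0, n + w = w but w + n stays w+n.
Any finite left addend is absorbed by w on the right: 28 + w = w.
Result = w

w


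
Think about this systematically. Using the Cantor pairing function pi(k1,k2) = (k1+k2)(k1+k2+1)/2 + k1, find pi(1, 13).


k1 + k2 = 14
(k1+k2)(k1+k2+1)/2 = 14 * 15 / 2 = 105
pi = 105 + 1 = 106

106


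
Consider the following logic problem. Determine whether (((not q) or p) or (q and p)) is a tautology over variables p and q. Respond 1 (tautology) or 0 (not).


Check all 4 assignments:
p=0, q=0: 1
p=0, q=1: 0
p=1, q=0: 1
p=1, q=1: 1
Satisfying count = 3/4.
Tautology iff count = 4: no.

0


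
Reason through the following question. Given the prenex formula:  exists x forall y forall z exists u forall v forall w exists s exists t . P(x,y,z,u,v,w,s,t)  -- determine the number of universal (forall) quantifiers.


Quantifier prefix: exists x forall y forall z exists u forall v forall w exists s exists t
Mark each quantifier type:
  E U U E U U E E
Universal count = 4, Existential count = 4
Asked for universal (forall) quantifiers: 4

4


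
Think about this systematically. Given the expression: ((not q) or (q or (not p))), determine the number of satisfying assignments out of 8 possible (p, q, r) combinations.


Check all 8 assignments:
p=0, q=0, r=0: 1
p=0, q=0, r=1: 1
p=0, q=1, r=0: 1
p=0, q=1, r=1: 1
p=1, q=0, r=0: 1
p=1, q=0, r=1: 1
p=1, q=1, r=0: 1
p=1, q=1, r=1: 1
Count of True = 8

8


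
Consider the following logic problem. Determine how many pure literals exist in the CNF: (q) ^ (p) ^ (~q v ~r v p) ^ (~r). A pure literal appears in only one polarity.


Check each variable for pure literal status:
p: pure positive
q: mixed (not pure)
r: pure negative
Pure literal count = 2

2


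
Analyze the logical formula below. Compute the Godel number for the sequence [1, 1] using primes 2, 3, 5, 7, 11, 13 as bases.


Encode each element as an exponent of the corresponding prime:
  2^1 = 2
  3^1 = 3
Product = 2 * 3 = 6

6


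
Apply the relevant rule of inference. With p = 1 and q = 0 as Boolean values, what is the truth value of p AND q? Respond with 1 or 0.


p = 1, q = 0
Operation: p AND q
Evaluate: 1 AND 0 = 0

0


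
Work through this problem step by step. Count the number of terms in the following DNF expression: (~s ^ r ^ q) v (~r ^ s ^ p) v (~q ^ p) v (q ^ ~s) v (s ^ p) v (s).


A DNF formula is a disjunction of terms (conjunctions).
Terms are separated by v.
Counting the disjuncts: 6 terms.

6


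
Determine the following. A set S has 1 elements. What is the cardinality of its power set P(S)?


The power set of a set with n elements has 2^n elements.
|P(S)| = 2^1 = 2

2


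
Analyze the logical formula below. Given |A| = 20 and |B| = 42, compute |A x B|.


The Cartesian product A x B contains all ordered pairs (a, b).
|A x B| = |A| * |B| = 20 * 42 = 840

840


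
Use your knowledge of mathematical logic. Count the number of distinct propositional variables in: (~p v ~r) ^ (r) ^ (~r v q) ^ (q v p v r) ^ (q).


Identify each variable that appears in the formula.
Variables found: p, q, r
Count = 3

3


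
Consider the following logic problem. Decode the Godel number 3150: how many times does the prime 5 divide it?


Factorize 3150 by dividing by 5 repeatedly.
Division steps: 5 divides 3150 exactly 2 time(s).
Exponent of 5 = 2

2


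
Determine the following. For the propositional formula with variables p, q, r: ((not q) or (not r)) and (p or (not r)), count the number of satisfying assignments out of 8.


Evaluate all 8 assignments for p, q, r:
p=0, q=0, r=0: 1
p=0, q=0, r=1: 0
p=0, q=1, r=0: 1
p=0, q=1, r=1: 0
p=1, q=0, r=0: 1
p=1, q=0, r=1: 1
p=1, q=1, r=0: 1
p=1, q=1, r=1: 0
Satisfying count = 5

5


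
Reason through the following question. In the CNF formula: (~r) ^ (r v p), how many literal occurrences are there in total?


Counting literals in each clause:
Clause 1: 1 literal(s)
Clause 2: 2 literal(s)
Total = 3

3


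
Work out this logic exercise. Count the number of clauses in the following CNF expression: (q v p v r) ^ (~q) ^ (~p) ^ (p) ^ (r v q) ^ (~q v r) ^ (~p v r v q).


A CNF formula is a conjunction of clauses.
Clauses are separated by ^.
Counting the conjuncts: 7 clauses.

7


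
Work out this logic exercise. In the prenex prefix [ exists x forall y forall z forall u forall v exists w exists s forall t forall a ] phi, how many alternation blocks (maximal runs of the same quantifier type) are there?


Quantifier-type sequence: E A A A A E E A A  (A=forall, E=exists)
Group into maximal same-type runs:
  Ex1 | Ax4 | Ex2 | Ax2
Number of blocks = 4

4


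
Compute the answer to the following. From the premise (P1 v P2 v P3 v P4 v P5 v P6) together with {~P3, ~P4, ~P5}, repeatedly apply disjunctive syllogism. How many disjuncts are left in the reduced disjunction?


Original disjuncts (6): P1, P2, P3, P4, P5, P6
Negated (eliminate): ~P3, ~P4, ~P5
Remaining disjuncts: P1, P2, P6
Count = 6 - 3 = 3

3


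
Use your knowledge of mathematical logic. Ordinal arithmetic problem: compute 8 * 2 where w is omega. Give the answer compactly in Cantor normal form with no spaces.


Compute 8 * 2.
Ordinal * is associative and left-distributive over +, but NOT commutative; for finite n>1, n*w = w but w*n stays w*n.
Both finite; ordinal * agrees with natural *: 8 * 2 = 16.
Result = 16

16


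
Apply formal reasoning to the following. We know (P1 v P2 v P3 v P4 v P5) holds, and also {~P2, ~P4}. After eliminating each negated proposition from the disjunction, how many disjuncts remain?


Original disjuncts (5): P1, P2, P3, P4, P5
Negated (eliminate): ~P2, ~P4
Remaining disjuncts: P1, P3, P5
Count = 5 - 2 = 3

3


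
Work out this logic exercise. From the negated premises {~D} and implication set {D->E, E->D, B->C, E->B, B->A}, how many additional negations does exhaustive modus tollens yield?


Initial negated facts: {~D}
Apply modus tollens to closure:
  ~D and E->D  =>  ~E
Final negated: {~D, ~E}
New negations: {~E}
Count = 1

1


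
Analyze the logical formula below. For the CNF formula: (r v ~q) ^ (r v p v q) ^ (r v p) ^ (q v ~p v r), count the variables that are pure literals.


Check each variable for pure literal status:
p: mixed (not pure)
q: mixed (not pure)
r: pure positive
Pure literal count = 1

1


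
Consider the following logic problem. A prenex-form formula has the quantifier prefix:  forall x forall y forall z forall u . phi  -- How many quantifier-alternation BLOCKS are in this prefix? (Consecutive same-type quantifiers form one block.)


Quantifier-type sequence: A A A A  (A=forall, E=exists)
Group into maximal same-type runs:
  Ax4
Number of blocks = 1

1


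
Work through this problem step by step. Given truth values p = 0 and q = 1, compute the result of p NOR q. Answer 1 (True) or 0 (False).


p = 0, q = 1
Operation: p NOR q
Evaluate: 0 NOR 1 = 0

0


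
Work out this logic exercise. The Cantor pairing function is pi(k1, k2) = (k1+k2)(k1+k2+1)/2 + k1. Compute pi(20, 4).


k1 + k2 = 24
(k1+k2)(k1+k2+1)/2 = 24 * 25 / 2 = 300
pi = 300 + 20 = 320

320


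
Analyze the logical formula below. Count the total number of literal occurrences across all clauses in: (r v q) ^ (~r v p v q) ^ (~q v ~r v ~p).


Counting literals in each clause:
Clause 1: 2 literal(s)
Clause 2: 3 literal(s)
Clause 3: 3 literal(s)
Total = 8

8


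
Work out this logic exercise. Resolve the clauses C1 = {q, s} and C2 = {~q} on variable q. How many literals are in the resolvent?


Remove q from C1 and ~q from C2.
C1 remainder: {s}
C2 remainder: {}
Union (resolvent): {s}
Resolvent has 1 literal(s).

1


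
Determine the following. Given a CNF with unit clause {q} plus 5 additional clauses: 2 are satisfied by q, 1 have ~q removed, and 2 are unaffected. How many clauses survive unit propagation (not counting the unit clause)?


Satisfied (removed): 2
Shortened (remain): 1
Unchanged (remain): 2
Remaining = 1 + 2 = 3

3


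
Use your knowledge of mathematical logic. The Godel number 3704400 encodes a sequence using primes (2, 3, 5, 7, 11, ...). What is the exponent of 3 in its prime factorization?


Factorize 3704400 by dividing by 3 repeatedly.
Division steps: 3 divides 3704400 exactly 3 time(s).
Exponent of 3 = 3

3


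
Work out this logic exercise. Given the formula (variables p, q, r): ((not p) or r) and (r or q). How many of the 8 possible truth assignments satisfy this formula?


Evaluate all 8 assignments for p, q, r:
p=0, q=0, r=0: 0
p=0, q=0, r=1: 1
p=0, q=1, r=0: 1
p=0, q=1, r=1: 1
p=1, q=0, r=0: 0
p=1, q=0, r=1: 1
p=1, q=1, r=0: 0
p=1, q=1, r=1: 1
Satisfying count = 5

5


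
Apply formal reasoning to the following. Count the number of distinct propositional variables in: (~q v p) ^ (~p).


Identify each variable that appears in the formula.
Variables found: p, q
Count = 2

2


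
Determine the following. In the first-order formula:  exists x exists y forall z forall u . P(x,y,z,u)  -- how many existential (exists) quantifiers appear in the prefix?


Quantifier prefix: exists x exists y forall z forall u
Mark each quantifier type:
  E E U U
Universal count = 2, Existential count = 2
Asked for existential (exists) quantifiers: 2

2


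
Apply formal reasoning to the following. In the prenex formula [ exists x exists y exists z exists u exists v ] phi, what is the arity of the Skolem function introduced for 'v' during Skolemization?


Quantifier prefix: exists x exists y exists z exists u exists v
'v' is existentially quantified at position 5.
No universal quantifiers precede it.
Skolem function arity = 0 (a Skolem constant)

0


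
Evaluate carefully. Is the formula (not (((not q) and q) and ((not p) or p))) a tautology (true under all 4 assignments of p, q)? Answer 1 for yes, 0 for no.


Check all 4 assignments:
p=0, q=0: 1
p=0, q=1: 1
p=1, q=0: 1
p=1, q=1: 1
Satisfying count = 4/4.
Tautology iff count = 4: yes.

1


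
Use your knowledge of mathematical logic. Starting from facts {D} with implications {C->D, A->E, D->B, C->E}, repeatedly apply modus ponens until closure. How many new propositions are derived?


Initial facts: {D}
Apply modus ponens to closure:
  D and D->B  =>  B
Final known: {B, D}
New propositions: {B}
Count = 1

1


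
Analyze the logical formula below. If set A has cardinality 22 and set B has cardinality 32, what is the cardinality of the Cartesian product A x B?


The Cartesian product A x B contains all ordered pairs (a, b).
|A x B| = |A| * |B| = 22 * 32 = 704

704


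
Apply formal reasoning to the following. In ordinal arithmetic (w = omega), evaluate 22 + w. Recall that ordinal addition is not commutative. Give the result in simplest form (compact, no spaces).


Compute 22 + w.
Ordinal + is associative but NOT commutative; for finite n>0, n + w = w but w + n stays w+n.
Any finite left addend is absorbed by w on the right: 22 + w = w.
Result = w

w


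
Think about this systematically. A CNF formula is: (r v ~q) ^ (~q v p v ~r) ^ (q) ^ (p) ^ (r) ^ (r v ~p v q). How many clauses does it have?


A CNF formula is a conjunction of clauses.
Clauses are separated by ^.
Counting the conjuncts: 6 clauses.

6


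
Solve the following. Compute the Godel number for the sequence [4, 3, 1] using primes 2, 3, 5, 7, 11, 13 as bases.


Encode each element as an exponent of the corresponding prime:
  2^4 = 16
  3^3 = 27
  5^1 = 5
Product = 16 * 27 * 5 = 2160

2160


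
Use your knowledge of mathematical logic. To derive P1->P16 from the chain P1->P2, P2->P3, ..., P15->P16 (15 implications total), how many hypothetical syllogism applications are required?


With 15 implications in a chain connecting 16 propositions:
P1->P2, P2->P3, ..., P15->P16
Steps needed = (number of implications) - 1 = 15 - 1 = 14

14


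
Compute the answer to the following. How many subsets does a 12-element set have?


The power set of a set with n elements has 2^n elements.
|P(S)| = 2^12 = 4096

4096


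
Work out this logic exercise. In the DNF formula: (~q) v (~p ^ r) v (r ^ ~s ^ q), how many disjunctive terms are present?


A DNF formula is a disjunction of terms (conjunctions).
Terms are separated by v.
Counting the disjuncts: 3 terms.

3


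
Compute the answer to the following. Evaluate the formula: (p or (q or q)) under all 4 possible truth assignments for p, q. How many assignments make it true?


Check all 4 assignments:
p=0, q=0: 0
p=0, q=1: 1
p=1, q=0: 1
p=1, q=1: 1
Count of True = 3

3


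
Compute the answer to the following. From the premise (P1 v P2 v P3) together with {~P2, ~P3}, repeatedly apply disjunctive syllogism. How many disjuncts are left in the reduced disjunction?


Original disjuncts (3): P1, P2, P3
Negated (eliminate): ~P2, ~P3
Remaining disjuncts: P1
Count = 3 - 2 = 1

1


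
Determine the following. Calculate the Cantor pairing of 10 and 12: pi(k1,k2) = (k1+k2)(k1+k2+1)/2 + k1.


k1 + k2 = 22
(k1+k2)(k1+k2+1)/2 = 22 * 23 / 2 = 253
pi = 253 + 10 = 263

263


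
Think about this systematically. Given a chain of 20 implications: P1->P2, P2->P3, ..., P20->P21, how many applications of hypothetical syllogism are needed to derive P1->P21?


With 20 implications in a chain connecting 21 propositions:
P1->P2, P2->P3, ..., P20->P21
Steps needed = (number of implications) - 1 = 20 - 1 = 19

19


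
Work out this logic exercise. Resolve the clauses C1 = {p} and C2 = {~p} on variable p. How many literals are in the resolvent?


Remove p from C1 and ~p from C2.
C1 remainder: {}
C2 remainder: {}
Union (resolvent): {} (empty clause)
Resolvent has 0 literal(s).

0


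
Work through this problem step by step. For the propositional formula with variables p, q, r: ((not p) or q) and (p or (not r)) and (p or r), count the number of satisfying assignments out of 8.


Evaluate all 8 assignments for p, q, r:
p=0, q=0, r=0: 0
p=0, q=0, r=1: 0
p=0, q=1, r=0: 0
p=0, q=1, r=1: 0
p=1, q=0, r=0: 0
p=1, q=0, r=1: 0
p=1, q=1, r=0: 1
p=1, q=1, r=1: 1
Satisfying count = 2

2


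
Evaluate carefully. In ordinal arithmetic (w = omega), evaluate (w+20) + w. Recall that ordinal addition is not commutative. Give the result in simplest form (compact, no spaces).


Compute (w+20) + w.
Ordinal + is associative but NOT commutative; for finite n>0, n + w = w but w + n stays w+n.
(w+20) + w = w + (20+w) = w + w = w*2 (the finite tail 20 is absorbed by the right w).
Result = w*2

w*2


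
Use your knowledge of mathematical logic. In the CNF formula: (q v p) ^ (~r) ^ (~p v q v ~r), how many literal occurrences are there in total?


Counting literals in each clause:
Clause 1: 2 literal(s)
Clause 2: 1 literal(s)
Clause 3: 3 literal(s)
Total = 6

6


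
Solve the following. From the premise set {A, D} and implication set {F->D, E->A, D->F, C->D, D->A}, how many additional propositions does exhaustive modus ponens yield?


Initial facts: {A, D}
Apply modus ponens to closure:
  D and D->F  =>  F
Final known: {A, D, F}
New propositions: {F}
Count = 1

1


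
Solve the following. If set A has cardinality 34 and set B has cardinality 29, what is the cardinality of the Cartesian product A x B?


The Cartesian product A x B contains all ordered pairs (a, b).
|A x B| = |A| * |B| = 34 * 29 = 986

986


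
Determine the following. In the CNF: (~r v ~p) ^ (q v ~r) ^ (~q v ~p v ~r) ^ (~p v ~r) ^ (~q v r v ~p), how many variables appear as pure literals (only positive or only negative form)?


Check each variable for pure literal status:
p: pure negative
q: mixed (not pure)
r: mixed (not pure)
Pure literal count = 1

1


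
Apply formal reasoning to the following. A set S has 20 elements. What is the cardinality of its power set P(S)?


The power set of a set with n elements has 2^n elements.
|P(S)| = 2^20 = 1048576

1048576


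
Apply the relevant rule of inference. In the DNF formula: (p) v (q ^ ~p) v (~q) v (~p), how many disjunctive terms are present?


A DNF formula is a disjunction of terms (conjunctions).
Terms are separated by v.
Counting the disjuncts: 4 terms.

4


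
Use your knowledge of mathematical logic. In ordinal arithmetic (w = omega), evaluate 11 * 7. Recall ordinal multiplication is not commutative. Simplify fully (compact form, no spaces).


Compute 11 * 7.
Ordinal * is associative and left-distributive over +, but NOT commutative; for finite n>1, n*w = w but w*n stays w*n.
Both finite; ordinal * agrees with natural *: 11 * 7 = 77.
Result = 77

77


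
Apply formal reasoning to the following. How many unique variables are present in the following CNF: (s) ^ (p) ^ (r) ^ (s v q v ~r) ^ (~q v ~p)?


Identify each variable that appears in the formula.
Variables found: p, q, r, s
Count = 4

4


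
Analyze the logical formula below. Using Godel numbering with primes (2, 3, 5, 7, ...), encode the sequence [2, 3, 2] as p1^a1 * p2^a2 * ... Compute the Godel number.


Encode each element as an exponent of the corresponding prime:
  2^2 = 4
  3^3 = 27
  5^2 = 25
Product = 4 * 27 * 25 = 2700

2700


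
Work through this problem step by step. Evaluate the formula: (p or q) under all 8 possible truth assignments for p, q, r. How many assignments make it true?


Check all 8 assignments:
p=0, q=0, r=0: 0
p=0, q=0, r=1: 0
p=0, q=1, r=0: 1
p=0, q=1, r=1: 1
p=1, q=0, r=0: 1
p=1, q=0, r=1: 1
p=1, q=1, r=0: 1
p=1, q=1, r=1: 1
Count of True = 6

6


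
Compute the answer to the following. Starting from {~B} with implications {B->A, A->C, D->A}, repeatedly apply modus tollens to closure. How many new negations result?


Initial negated facts: {~B}
Apply modus tollens to closure:
  (no implication fires)
Final negated: {~B}
New negations: {(none)}
Count = 0

0


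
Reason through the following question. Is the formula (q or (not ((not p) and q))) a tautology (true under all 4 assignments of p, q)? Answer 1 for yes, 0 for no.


Check all 4 assignments:
p=0, q=0: 1
p=0, q=1: 1
p=1, q=0: 1
p=1, q=1: 1
Satisfying count = 4/4.
Tautology iff count = 4: yes.

1


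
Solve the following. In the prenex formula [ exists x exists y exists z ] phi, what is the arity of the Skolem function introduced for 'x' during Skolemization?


Quantifier prefix: exists x exists y exists z
'x' is existentially quantified at position 1.
No universal quantifiers precede it.
Skolem function arity = 0 (a Skolem constant)

0


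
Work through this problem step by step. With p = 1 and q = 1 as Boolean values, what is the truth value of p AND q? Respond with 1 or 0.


p = 1, q = 1
Operation: p AND q
Evaluate: 1 AND 1 = 1

1


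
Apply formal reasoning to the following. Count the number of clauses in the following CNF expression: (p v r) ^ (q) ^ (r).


A CNF formula is a conjunction of clauses.
Clauses are separated by ^.
Counting the conjuncts: 3 clauses.

3


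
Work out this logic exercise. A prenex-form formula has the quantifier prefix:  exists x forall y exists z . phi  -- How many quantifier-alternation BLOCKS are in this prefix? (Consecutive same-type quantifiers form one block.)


Quantifier-type sequence: E A E  (A=forall, E=exists)
Group into maximal same-type runs:
  Ex1 | Ax1 | Ex1
Number of blocks = 3

3


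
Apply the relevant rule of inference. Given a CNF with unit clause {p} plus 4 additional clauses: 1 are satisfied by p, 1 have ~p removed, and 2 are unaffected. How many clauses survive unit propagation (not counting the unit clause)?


Satisfied (removed): 1
Shortened (remain): 1
Unchanged (remain): 2
Remaining = 1 + 2 = 3

3


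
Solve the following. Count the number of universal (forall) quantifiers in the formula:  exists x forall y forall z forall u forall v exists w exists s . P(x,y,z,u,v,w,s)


Quantifier prefix: exists x forall y forall z forall u forall v exists w exists s
Mark each quantifier type:
  E U U U U E E
Universal count = 4, Existential count = 3
Asked for universal (forall) quantifiers: 4

4


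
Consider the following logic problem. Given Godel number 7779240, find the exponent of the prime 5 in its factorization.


Factorize 7779240 by dividing by 5 repeatedly.
Division steps: 5 divides 7779240 exactly 1 time(s).
Exponent of 5 = 1

1


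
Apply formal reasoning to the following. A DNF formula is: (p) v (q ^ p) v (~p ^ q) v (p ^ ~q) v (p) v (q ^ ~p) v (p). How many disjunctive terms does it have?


A DNF formula is a disjunction of terms (conjunctions).
Terms are separated by v.
Counting the disjuncts: 7 terms.

7


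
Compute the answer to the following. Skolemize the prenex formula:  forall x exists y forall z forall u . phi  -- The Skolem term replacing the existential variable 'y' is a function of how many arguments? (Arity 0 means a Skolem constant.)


Quantifier prefix: forall x exists y forall z forall u
'y' is existentially quantified at position 2.
Universal variables preceding it: x
Skolem function arity = 1

1


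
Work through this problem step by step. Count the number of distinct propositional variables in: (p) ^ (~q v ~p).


Identify each variable that appears in the formula.
Variables found: p, q
Count = 2

2


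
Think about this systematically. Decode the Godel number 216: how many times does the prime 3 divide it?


Factorize 216 by dividing by 3 repeatedly.
Division steps: 3 divides 216 exactly 3 time(s).
Exponent of 3 = 3

3


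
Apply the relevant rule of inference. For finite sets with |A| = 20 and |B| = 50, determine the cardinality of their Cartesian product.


The Cartesian product A x B contains all ordered pairs (a, b).
|A x B| = |A| * |B| = 20 * 50 = 1000

1000


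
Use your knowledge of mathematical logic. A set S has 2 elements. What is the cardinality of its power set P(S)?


The power set of a set with n elements has 2^n elements.
|P(S)| = 2^2 = 4

4


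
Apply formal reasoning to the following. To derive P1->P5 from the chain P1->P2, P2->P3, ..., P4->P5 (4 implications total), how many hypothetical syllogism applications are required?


With 4 implications in a chain connecting 5 propositions:
P1->P2, P2->P3, ..., P4->P5
Steps needed = (number of implications) - 1 = 4 - 1 = 3

3


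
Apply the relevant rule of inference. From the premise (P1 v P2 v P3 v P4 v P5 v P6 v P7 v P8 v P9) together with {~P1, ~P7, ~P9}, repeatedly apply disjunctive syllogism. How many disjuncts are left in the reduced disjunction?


Original disjuncts (9): P1, P2, P3, P4, P5, P6, P7, P8, P9
Negated (eliminate): ~P1, ~P7, ~P9
Remaining disjuncts: P2, P3, P4, P5, P6, P8
Count = 9 - 3 = 6

6


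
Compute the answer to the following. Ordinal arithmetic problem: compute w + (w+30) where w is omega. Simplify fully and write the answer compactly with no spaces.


Compute w + (w+30).
Ordinal + is associative but NOT commutative; for finite n>0, n + w = w but w + n stays w+n.
w + (w+30) = (w+w) + 30 = w*2+30.
Result = w*2+30

w*2+30


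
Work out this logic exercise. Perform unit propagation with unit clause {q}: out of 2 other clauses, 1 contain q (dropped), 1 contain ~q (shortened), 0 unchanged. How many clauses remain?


Satisfied (removed): 1
Shortened (remain): 1
Unchanged (remain): 0
Remaining = 1 + 0 = 1

1


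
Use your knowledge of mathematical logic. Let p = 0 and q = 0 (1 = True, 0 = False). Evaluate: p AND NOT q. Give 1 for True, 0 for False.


p = 0, q = 0
Operation: p AND NOT q
Evaluate: 0 AND NOT 0 = 0

0


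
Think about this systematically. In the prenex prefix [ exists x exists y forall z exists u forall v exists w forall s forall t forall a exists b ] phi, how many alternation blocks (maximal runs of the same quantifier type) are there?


Quantifier-type sequence: E E A E A E A A A E  (A=forall, E=exists)
Group into maximal same-type runs:
  Ex2 | Ax1 | Ex1 | Ax1 | Ex1 | Ax3 | Ex1
Number of blocks = 7

7


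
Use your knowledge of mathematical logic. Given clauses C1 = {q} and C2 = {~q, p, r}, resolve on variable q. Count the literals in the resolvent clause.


Remove q from C1 and ~q from C2.
C1 remainder: {}
C2 remainder: {p, r}
Union (resolvent): {p, r}
Resolvent has 2 literal(s).

2
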